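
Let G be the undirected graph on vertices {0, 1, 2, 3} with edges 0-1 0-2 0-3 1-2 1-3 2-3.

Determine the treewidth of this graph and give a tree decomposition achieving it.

A single bag containing all 4 vertices is trivially a valid decomposition of width 3. For the lower bound, the 4 vertices {0, 1, 2, 3} are pairwise adjacent, and any tree decomposition puts a clique entirely inside one bag — forcing width ≥ 3. Therefore the treewidth is 3.

Treewidth 3.
One optimal decomposition is:
Bags: B1 = {0, 1, 2, 3}
Tree: (single bag)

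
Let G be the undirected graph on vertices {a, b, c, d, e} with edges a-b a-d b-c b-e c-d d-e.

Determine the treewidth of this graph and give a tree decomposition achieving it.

Each bag holds 3 vertices, so the decomposition has width 2, which upper-bounds the treewidth. The edges d–a–b–e–d form a cycle, so G is not a tree and its treewidth is at least 2. Therefore the treewidth is 2.

Treewidth 2.
One such decomposition:
Bags: B1 = {a, b, d}  B2 = {b, d, e}  B3 = {b, c, d}
Tree: B1–B2, B2–B3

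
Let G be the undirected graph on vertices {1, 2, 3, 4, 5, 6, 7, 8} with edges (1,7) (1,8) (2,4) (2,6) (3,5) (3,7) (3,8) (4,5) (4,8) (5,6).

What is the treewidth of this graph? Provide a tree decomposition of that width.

Every bag has size at most 3, so the width is 3 − 1 = 2 and tw(G) ≤ 2. For the lower bound, G contains the cycle 6–2–4–5–6, so G is not a forest; only forests have treewidth ≤ 1, hence tw(G) ≥ 2. Hence tw(G) = 2 exactly.

Treewidth 2.
One such decomposition:
Bags: B1 = {2, 5, 6}  B2 = {2, 4, 5}  B3 = {3, 4, 5}  B4 = {3, 4, 8}  B5 = {3, 7, 8}  B6 = {1, 7, 8}
Tree: B1–B2, B2–B3, B3–B4, B4–B5, B5–B6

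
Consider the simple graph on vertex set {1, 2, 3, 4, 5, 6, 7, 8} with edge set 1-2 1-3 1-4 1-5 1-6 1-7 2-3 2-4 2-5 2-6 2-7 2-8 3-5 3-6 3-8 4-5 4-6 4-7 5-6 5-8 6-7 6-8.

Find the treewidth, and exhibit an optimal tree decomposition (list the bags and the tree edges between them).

Treewidth 4.
One optimal decomposition is:
Bags: B1 = {1, 2, 3, 5, 6}  B2 = {2, 3, 5, 6, 8}  B3 = {1, 2, 4, 5, 6}  B4 = {1, 2, 4, 6, 7}
Tree: B1–B2, B1–B3, B3–B4

Every bag has size at most 5, so the width is 5 − 1 = 4 and tw(G) ≤ 4. On the other hand G contains the 5-clique {2, 3, 5, 6, 8}. A clique must lie in a single bag of any decomposition, so no decomposition can have width below 4. The upper and lower bounds meet at 4, so that is the treewidth.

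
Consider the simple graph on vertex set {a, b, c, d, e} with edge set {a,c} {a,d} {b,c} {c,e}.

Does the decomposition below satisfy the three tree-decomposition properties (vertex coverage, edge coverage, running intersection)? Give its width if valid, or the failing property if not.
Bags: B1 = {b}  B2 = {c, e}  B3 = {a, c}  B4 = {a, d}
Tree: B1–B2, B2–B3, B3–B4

A tree decomposition must satisfy three properties: every vertex lies in some bag; for every edge, both endpoints lie together in some bag; and for every vertex, the bags containing it form a connected subtree. Here edge (c,b) lies in no bag, so the decomposition is invalid.

No — edge (c,b) lies in no bag.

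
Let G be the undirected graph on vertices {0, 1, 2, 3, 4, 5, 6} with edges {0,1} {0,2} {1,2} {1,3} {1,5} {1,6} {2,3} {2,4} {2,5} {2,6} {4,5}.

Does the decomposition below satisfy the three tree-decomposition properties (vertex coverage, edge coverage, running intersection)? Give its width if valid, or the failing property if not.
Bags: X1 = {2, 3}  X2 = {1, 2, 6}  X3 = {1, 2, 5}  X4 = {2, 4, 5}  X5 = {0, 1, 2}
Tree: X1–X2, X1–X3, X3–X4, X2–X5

No — edge (1,3) lies in no bag.

A tree decomposition must satisfy three properties: every vertex lies in some bag; for every edge, both endpoints lie together in some bag; and for every vertex, the bags containing it form a connected subtree. Here edge (1,3) lies in no bag, so the decomposition is invalid.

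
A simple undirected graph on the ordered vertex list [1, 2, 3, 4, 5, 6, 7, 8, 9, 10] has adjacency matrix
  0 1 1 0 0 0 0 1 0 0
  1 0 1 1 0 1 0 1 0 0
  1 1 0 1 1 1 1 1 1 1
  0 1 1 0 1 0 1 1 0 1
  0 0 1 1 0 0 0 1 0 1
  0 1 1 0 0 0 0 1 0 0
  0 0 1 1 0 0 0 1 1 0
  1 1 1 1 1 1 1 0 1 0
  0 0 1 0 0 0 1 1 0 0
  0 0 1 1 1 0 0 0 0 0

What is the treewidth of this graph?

3

A width-3 tree decomposition is:
Bags: B1 = {3, 4, 7, 8}  B2 = {2, 3, 4, 8}  B3 = {3, 7, 8, 9}  B4 = {2, 3, 6, 8}  B5 = {1, 2, 3, 8}  B6 = {3, 4, 5, 8}  B7 = {3, 4, 5, 10}
Tree: B1–B2, B1–B3, B2–B4, B2–B5, B1–B6, B6–B7
Each bag holds 4 vertices, so the decomposition has width 3, which upper-bounds the treewidth. On the other hand G contains the 4-clique {3, 7, 8, 9}. A clique must lie in a single bag of any decomposition, so no decomposition can have width below 3. Hence tw(G) = 3 exactly.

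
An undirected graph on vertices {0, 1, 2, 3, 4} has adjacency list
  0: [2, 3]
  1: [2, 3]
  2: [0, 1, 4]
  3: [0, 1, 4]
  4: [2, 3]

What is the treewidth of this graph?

A width-2 tree decomposition is:
Bags: B1 = {0, 2, 3}  B2 = {2, 3, 4}  B3 = {1, 2, 3}
Tree: B1–B2, B2–B3
Every bag has size at most 3, so the width is 3 − 1 = 2 and tw(G) ≤ 2. The edges 2–0–3–4–2 form a cycle, so G is not a tree and its treewidth is at least 2. Therefore the treewidth is 2.

2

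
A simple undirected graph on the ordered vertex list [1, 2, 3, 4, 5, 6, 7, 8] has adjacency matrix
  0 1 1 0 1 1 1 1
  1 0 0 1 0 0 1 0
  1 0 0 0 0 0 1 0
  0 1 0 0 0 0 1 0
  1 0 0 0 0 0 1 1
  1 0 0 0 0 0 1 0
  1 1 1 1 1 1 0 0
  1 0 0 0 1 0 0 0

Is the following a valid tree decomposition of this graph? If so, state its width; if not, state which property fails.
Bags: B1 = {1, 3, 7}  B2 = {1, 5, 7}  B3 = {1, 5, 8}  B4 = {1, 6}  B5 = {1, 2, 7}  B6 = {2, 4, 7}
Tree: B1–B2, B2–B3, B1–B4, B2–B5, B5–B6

No — edge (7,6) lies in no bag.

A tree decomposition must satisfy three properties: every vertex lies in some bag; for every edge, both endpoints lie together in some bag; and for every vertex, the bags containing it form a connected subtree. Here edge (7,6) lies in no bag, so the decomposition is invalid.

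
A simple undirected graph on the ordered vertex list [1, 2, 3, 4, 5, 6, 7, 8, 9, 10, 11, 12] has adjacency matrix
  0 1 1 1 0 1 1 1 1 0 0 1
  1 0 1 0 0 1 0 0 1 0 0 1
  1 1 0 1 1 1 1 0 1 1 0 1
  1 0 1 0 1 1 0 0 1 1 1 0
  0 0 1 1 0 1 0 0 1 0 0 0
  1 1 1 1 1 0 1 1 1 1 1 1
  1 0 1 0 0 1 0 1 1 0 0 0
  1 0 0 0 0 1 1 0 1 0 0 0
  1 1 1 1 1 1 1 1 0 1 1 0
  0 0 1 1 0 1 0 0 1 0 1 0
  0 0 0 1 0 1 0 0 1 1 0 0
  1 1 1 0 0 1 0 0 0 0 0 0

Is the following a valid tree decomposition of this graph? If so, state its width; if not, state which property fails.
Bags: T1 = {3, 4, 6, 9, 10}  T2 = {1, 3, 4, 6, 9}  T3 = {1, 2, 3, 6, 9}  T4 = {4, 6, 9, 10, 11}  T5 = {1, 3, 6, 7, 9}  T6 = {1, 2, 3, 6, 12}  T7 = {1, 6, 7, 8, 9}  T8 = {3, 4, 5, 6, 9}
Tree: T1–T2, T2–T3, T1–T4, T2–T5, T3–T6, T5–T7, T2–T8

Every vertex of G appears in some bag (union = {1, 2, 3, 4, 5, 6, 7, 8, 9, 10, 11, 12}); every edge is covered by a bag; and for each vertex v the set of bags containing v is connected in the bag tree. The decomposition is therefore valid. The largest bag has 5 vertices, so the width is 4.

Yes; width 4.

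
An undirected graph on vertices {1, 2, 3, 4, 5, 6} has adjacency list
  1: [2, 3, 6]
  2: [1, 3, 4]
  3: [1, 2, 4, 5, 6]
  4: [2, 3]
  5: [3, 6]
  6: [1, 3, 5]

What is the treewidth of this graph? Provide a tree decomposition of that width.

Treewidth 2.
One optimal decomposition is:
Bags: B1 = {1, 2, 3}  B2 = {1, 3, 6}  B3 = {3, 5, 6}  B4 = {2, 3, 4}
Tree: B1–B2, B2–B3, B1–B4

The largest bag has 3 vertices, giving width 2; this decomposition certifies tw(G) ≤ 2. Conversely, {1, 2, 3} is a clique of size 3, and the vertices of any clique must share a bag in every tree decomposition; so some bag has ≥ 3 vertices and tw(G) ≥ 2. Combining the bounds, tw(G) = 2.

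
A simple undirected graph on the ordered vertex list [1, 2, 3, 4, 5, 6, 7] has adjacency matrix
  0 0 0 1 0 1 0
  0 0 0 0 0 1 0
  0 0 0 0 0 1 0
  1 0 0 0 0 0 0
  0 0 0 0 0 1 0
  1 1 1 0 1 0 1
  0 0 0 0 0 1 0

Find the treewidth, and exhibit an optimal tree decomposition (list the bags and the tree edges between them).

The largest bag has 2 vertices, giving width 1; this decomposition certifies tw(G) ≤ 1. Any graph with an edge has treewidth ≥ 1, and G has the edge 2–6. Therefore the treewidth is 1.

Treewidth 1.
One such decomposition:
Bags: B1 = {2, 6}  B2 = {1, 6}  B3 = {3, 6}  B4 = {6, 7}  B5 = {5, 6}  B6 = {1, 4}
Tree: B1–B2, B2–B3, B2–B4, B1–B5, B2–B6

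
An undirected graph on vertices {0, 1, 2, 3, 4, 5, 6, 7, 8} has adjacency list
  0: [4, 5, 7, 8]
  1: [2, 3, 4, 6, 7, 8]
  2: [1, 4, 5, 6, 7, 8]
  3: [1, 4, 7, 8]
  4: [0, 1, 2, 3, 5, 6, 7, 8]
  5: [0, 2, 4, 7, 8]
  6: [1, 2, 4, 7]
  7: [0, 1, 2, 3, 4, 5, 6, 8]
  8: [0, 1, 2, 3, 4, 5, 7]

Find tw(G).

4

A width-4 tree decomposition is:
Bags: B1 = {2, 4, 5, 7, 8}  B2 = {1, 2, 4, 7, 8}  B3 = {0, 4, 5, 7, 8}  B4 = {1, 2, 4, 6, 7}  B5 = {1, 3, 4, 7, 8}
Tree: B1–B2, B1–B3, B2–B4, B2–B5
Every bag has size at most 5, so the width is 5 − 1 = 4 and tw(G) ≤ 4. Conversely, {0, 4, 5, 7, 8} is a clique of size 5, and the vertices of any clique must share a bag in every tree decomposition; so some bag has ≥ 5 vertices and tw(G) ≥ 4. Combining the bounds, tw(G) = 4.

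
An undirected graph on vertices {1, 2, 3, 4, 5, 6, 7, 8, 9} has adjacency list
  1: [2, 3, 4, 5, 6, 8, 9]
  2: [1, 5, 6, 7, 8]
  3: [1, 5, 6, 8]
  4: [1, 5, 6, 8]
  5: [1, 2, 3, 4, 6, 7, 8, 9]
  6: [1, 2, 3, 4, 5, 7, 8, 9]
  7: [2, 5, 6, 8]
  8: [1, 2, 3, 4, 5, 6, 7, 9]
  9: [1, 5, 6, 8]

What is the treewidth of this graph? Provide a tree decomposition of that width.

Every bag has size at most 5, so the width is 5 − 1 = 4 and tw(G) ≤ 4. On the other hand G contains the 5-clique {1, 5, 6, 8, 9}. A clique must lie in a single bag of any decomposition, so no decomposition can have width below 4. Combining the bounds, tw(G) = 4.

Treewidth 4.
One optimal decomposition is:
Bags: B1 = {1, 5, 6, 8, 9}  B2 = {1, 2, 5, 6, 8}  B3 = {1, 3, 5, 6, 8}  B4 = {1, 4, 5, 6, 8}  B5 = {2, 5, 6, 7, 8}
Tree: B1–B2, B2–B3, B2–B4, B2–B5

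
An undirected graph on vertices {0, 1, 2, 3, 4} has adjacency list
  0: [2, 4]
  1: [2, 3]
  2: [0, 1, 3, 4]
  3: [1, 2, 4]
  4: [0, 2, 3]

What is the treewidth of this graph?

2

A width-2 tree decomposition is:
Bags: B1 = {2, 3, 4}  B2 = {1, 2, 3}  B3 = {0, 2, 4}
Tree: B1–B2, B1–B3
The largest bag has 3 vertices, giving width 2; this decomposition certifies tw(G) ≤ 2. For the lower bound, the 3 vertices {0, 2, 4} are pairwise adjacent, and any tree decomposition puts a clique entirely inside one bag — forcing width ≥ 2. The upper and lower bounds meet at 2, so that is the treewidth.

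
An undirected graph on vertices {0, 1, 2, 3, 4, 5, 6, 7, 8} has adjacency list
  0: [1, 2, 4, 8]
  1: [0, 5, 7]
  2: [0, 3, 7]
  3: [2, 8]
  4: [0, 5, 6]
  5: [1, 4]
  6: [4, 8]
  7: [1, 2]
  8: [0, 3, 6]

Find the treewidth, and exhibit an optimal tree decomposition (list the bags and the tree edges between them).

The largest bag has 4 vertices, giving width 3; this decomposition certifies tw(G) ≤ 3. For the lower bound: the 4 vertex sets {2,3,7}, {1}, {0}, {4,5,6,8} are disjoint, each induces a connected subgraph, and every pair is joined by at least one edge of G. Contracting each set to a single vertex therefore yields K_{4} as a minor, and since treewidth is minor-monotone, tw(G) ≥ tw(K_{4}) = 3. Combining the bounds, tw(G) = 3.

Treewidth 3.
One optimal decomposition is:
Bags: B1 = {1, 2, 3, 7}  B2 = {0, 1, 2, 3}  B3 = {0, 1, 3, 8}  B4 = {0, 1, 5, 8}  B5 = {0, 4, 5, 8}  B6 = {4, 5, 6, 8}
Tree: B1–B2, B2–B3, B3–B4, B4–B5, B5–B6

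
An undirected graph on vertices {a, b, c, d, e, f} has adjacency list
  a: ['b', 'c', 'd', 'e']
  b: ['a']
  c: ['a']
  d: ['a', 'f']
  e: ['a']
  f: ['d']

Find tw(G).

1

A width-1 tree decomposition is:
Bags: B1 = {a, d}  B2 = {a, c}  B3 = {d, f}  B4 = {a, b}  B5 = {a, e}
Tree: B1–B2, B1–B3, B2–B4, B4–B5
The largest bag has 2 vertices, giving width 1; this decomposition certifies tw(G) ≤ 1. Any graph with an edge has treewidth ≥ 1, and G has the edge a–d. Combining the bounds, tw(G) = 1.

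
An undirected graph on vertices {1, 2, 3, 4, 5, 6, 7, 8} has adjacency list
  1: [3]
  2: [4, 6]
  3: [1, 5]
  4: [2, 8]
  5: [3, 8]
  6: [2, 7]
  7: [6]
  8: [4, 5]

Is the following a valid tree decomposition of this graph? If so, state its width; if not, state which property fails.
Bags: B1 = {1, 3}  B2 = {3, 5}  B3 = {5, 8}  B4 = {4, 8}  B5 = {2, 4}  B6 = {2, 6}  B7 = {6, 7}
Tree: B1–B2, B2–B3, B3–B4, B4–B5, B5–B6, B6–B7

Vertex coverage: the bags together contain {1, 2, 3, 4, 5, 6, 7, 8}, the full vertex set. Edge coverage: each edge of G has both endpoints in at least one bag. Running intersection: for every vertex, the bags containing it form a connected subtree. All three properties hold, so this is a valid tree decomposition of width max|bag| − 1 = 1, and hence tw(G) ≤ 1.

Yes; width 1.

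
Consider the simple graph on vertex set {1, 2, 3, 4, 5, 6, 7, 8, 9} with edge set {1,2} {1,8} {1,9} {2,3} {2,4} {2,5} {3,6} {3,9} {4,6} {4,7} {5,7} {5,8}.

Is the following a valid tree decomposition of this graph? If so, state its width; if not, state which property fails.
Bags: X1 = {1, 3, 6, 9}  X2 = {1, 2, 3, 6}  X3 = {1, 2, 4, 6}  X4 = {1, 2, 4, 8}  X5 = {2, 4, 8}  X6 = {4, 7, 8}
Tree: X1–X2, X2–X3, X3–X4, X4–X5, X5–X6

No — vertex 5 appears in no bag.

A tree decomposition must satisfy three properties: every vertex lies in some bag; for every edge, both endpoints lie together in some bag; and for every vertex, the bags containing it form a connected subtree. Here vertex 5 appears in no bag, so the decomposition is invalid.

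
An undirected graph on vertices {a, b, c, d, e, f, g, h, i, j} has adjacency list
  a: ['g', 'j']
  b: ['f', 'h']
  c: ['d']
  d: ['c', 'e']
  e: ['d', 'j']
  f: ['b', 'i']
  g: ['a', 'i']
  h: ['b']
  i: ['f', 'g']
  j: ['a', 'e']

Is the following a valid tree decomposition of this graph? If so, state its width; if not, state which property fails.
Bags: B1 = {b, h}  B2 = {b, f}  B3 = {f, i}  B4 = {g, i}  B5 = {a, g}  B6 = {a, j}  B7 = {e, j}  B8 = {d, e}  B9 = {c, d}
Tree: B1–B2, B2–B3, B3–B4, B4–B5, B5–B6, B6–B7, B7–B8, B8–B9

Checking the three conditions: (i) the bags cover all of {a, b, c, d, e, f, g, h, i, j}; (ii) for each edge, some bag contains both endpoints; (iii) the bags containing any fixed vertex form a subtree. All hold, so the decomposition is valid with width 2 − 1 = 1.

Yes; width 1.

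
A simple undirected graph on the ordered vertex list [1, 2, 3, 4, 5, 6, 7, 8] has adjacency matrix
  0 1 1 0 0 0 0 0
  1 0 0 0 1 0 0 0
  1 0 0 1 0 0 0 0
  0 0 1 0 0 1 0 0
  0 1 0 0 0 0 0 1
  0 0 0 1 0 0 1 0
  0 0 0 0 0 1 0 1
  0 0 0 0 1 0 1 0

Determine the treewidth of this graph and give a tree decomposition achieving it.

The largest bag has 3 vertices, giving width 2; this decomposition certifies tw(G) ≤ 2. Since 6–4–3–1–2–5–8–7–6 is a cycle in G, G is not acyclic. Forests are exactly the graphs of treewidth ≤ 1, so tw(G) ≥ 2. Hence tw(G) = 2 exactly.

Treewidth 2.
One optimal decomposition is:
Bags: B1 = {3, 4, 6}  B2 = {1, 3, 6}  B3 = {1, 2, 6}  B4 = {2, 5, 6}  B5 = {5, 6, 8}  B6 = {6, 7, 8}
Tree: B1–B2, B2–B3, B3–B4, B4–B5, B5–B6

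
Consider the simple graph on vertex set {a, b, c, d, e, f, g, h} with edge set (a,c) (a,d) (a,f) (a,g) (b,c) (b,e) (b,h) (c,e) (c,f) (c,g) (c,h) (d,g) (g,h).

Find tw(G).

A width-2 tree decomposition is:
Bags: B1 = {c, g, h}  B2 = {a, c, g}  B3 = {a, d, g}  B4 = {b, c, h}  B5 = {a, c, f}  B6 = {b, c, e}
Tree: B1–B2, B2–B3, B1–B4, B2–B5, B4–B6
Each bag holds 3 vertices, so the decomposition has width 2, which upper-bounds the treewidth. For the lower bound, the 3 vertices {a, d, g} are pairwise adjacent, and any tree decomposition puts a clique entirely inside one bag — forcing width ≥ 2. Therefore the treewidth is 2.

2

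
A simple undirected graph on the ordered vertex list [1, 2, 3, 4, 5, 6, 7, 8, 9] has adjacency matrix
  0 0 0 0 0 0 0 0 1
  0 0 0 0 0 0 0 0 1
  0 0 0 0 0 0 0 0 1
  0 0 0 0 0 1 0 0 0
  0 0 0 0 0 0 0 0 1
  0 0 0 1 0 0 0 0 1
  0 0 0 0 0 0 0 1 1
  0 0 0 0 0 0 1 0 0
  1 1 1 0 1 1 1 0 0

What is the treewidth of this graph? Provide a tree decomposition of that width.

Treewidth 1.
Bags: B1 = {6, 9}  B2 = {4, 6}  B3 = {1, 9}  B4 = {2, 9}  B5 = {5, 9}  B6 = {3, 9}  B7 = {7, 9}  B8 = {7, 8}
Tree: B1–B2, B1–B3, B1–B4, B1–B5, B5–B6, B5–B7, B7–B8

Each bag holds 2 vertices, so the decomposition has width 1, which upper-bounds the treewidth. G has an edge, so its treewidth is at least 1. Combining the bounds, tw(G) = 1.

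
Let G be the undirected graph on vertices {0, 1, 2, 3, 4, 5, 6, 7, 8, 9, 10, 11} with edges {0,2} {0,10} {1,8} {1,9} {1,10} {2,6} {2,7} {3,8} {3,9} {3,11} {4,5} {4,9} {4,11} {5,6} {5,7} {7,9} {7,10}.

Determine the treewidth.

A width-3 tree decomposition is:
Bags: B1 = {3, 4, 8, 11}  B2 = {3, 4, 8, 9}  B3 = {1, 4, 8, 9}  B4 = {1, 4, 5, 9}  B5 = {1, 5, 7, 9}  B6 = {1, 5, 7, 10}  B7 = {5, 6, 7, 10}  B8 = {2, 6, 7, 10}  B9 = {0, 2, 6, 10}
Tree: B1–B2, B2–B3, B3–B4, B4–B5, B5–B6, B6–B7, B7–B8, B8–B9
The largest bag has 4 vertices, giving width 3; this decomposition certifies tw(G) ≤ 3. For the lower bound: the 4 vertex sets {3,8,11}, {4}, {9}, {1,5,7,10} are disjoint, each induces a connected subgraph, and every pair is joined by at least one edge of G. Contracting each set to a single vertex therefore yields K_{4} as a minor, and since treewidth is minor-monotone, tw(G) ≥ tw(K_{4}) = 3. Hence tw(G) = 3 exactly.

3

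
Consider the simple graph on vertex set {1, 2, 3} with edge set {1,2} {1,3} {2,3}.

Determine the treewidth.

A width-2 tree decomposition is:
Bags: B1 = {1, 2, 3}
Tree: (single bag)
With just one bag of size 3, the width is 3 − 1 = 2, so tw(G) ≤ 2. For the lower bound, the 3 vertices {1, 2, 3} are pairwise adjacent, and any tree decomposition puts a clique entirely inside one bag — forcing width ≥ 2. The upper and lower bounds meet at 2, so that is the treewidth.

2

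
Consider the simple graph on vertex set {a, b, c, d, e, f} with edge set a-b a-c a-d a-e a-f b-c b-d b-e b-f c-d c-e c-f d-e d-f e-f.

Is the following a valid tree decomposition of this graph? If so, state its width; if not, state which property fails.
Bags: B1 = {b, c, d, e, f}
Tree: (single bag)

A tree decomposition must satisfy three properties: every vertex lies in some bag; for every edge, both endpoints lie together in some bag; and for every vertex, the bags containing it form a connected subtree. Here vertex a appears in no bag, so the decomposition is invalid.

No — vertex a appears in no bag.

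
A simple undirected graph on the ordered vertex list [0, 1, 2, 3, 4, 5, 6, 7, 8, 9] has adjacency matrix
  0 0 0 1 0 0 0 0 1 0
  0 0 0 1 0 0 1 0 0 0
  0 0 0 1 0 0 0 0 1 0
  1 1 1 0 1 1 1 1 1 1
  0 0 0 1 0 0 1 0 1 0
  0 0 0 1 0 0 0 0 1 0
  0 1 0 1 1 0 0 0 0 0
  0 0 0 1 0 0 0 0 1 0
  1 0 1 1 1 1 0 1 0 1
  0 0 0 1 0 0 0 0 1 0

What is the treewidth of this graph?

A width-2 tree decomposition is:
Bags: B1 = {3, 4, 8}  B2 = {3, 8, 9}  B3 = {3, 5, 8}  B4 = {3, 4, 6}  B5 = {2, 3, 8}  B6 = {1, 3, 6}  B7 = {3, 7, 8}  B8 = {0, 3, 8}
Tree: B1–B2, B2–B3, B1–B4, B3–B5, B4–B6, B3–B7, B7–B8
Every bag has size at most 3, so the width is 3 − 1 = 2 and tw(G) ≤ 2. On the other hand G contains the 3-clique {0, 3, 8}. A clique must lie in a single bag of any decomposition, so no decomposition can have width below 2. Therefore the treewidth is 2.

2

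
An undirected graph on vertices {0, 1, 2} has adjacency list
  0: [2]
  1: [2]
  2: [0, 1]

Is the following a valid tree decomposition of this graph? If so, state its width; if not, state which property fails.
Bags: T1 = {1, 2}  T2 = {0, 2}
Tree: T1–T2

Yes; width 1.

Checking the three conditions: (i) the bags cover all of {0, 1, 2}; (ii) for each edge, some bag contains both endpoints; (iii) the bags containing any fixed vertex form a subtree. All hold, so the decomposition is valid with width 2 − 1 = 1.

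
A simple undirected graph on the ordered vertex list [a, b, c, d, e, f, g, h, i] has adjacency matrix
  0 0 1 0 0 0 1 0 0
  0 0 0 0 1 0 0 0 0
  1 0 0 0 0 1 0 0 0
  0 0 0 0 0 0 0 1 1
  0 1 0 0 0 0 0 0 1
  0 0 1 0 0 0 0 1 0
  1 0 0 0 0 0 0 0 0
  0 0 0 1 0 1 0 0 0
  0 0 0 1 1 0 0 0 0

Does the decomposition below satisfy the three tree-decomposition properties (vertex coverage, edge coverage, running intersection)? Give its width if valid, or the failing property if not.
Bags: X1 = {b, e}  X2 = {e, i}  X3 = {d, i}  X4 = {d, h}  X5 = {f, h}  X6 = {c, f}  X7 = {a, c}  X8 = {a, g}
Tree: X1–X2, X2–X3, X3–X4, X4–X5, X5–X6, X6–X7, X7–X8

Vertex coverage: the bags together contain {a, b, c, d, e, f, g, h, i}, the full vertex set. Edge coverage: each edge of G has both endpoints in at least one bag. Running intersection: for every vertex, the bags containing it form a connected subtree. All three properties hold, so this is a valid tree decomposition of width max|bag| − 1 = 1, and hence tw(G) ≤ 1.

Yes; width 1.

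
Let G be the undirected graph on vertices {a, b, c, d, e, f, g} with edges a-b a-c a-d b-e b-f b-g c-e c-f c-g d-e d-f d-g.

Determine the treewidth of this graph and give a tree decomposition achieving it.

Treewidth 3.
Bags: B1 = {b, c, d, f}  B2 = {b, c, d, g}  B3 = {b, c, d, e}  B4 = {a, b, c, d}
Tree: B1–B2, B2–B3, B3–B4

Each bag holds 4 vertices, so the decomposition has width 3, which upper-bounds the treewidth. For the lower bound: the 4 vertex sets {d,f}, {b,g}, {c}, {e} are disjoint, each induces a connected subgraph, and every pair is joined by at least one edge of G. Contracting each set to a single vertex therefore yields K_{4} as a minor, and since treewidth is minor-monotone, tw(G) ≥ tw(K_{4}) = 3. The upper and lower bounds meet at 3, so that is the treewidth.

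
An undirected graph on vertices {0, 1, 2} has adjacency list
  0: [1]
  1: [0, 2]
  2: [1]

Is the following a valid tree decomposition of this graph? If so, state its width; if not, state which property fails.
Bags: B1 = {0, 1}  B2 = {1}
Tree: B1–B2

No — vertex 2 appears in no bag.

A tree decomposition must satisfy three properties: every vertex lies in some bag; for every edge, both endpoints lie together in some bag; and for every vertex, the bags containing it form a connected subtree. Here vertex 2 appears in no bag, so the decomposition is invalid.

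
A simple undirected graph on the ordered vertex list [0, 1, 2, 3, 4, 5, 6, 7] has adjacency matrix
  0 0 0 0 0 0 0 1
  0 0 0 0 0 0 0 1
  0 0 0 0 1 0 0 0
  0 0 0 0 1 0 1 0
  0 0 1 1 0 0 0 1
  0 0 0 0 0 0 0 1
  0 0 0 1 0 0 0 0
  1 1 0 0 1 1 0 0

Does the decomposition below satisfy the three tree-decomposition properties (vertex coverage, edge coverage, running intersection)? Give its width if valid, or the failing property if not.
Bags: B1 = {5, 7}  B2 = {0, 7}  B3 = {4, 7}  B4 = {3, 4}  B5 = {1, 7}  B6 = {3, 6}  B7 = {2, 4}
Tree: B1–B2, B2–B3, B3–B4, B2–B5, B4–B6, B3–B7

Checking the three conditions: (i) the bags cover all of {0, 1, 2, 3, 4, 5, 6, 7}; (ii) for each edge, some bag contains both endpoints; (iii) the bags containing any fixed vertex form a subtree. All hold, so the decomposition is valid with width 2 − 1 = 1.

Yes; width 1.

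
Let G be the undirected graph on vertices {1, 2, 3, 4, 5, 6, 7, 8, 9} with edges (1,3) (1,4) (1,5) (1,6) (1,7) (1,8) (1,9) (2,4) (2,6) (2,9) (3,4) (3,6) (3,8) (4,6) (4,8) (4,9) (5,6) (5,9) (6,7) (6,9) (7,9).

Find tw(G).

A width-3 tree decomposition is:
Bags: B1 = {1, 4, 6, 9}  B2 = {1, 5, 6, 9}  B3 = {1, 3, 4, 6}  B4 = {1, 3, 4, 8}  B5 = {2, 4, 6, 9}  B6 = {1, 6, 7, 9}
Tree: B1–B2, B1–B3, B3–B4, B1–B5, B2–B6
Each bag holds 4 vertices, so the decomposition has width 3, which upper-bounds the treewidth. On the other hand G contains the 4-clique {1, 3, 4, 8}. A clique must lie in a single bag of any decomposition, so no decomposition can have width below 3. The upper and lower bounds meet at 3, so that is the treewidth.

3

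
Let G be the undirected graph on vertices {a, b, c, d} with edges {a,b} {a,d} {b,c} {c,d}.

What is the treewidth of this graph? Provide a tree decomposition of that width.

Treewidth 2.
Bags: B1 = {a, c, d}  B2 = {a, b, c}
Tree: B1–B2

The largest bag has 3 vertices, giving width 2; this decomposition certifies tw(G) ≤ 2. For the lower bound, G contains the cycle c–d–a–b–c, so G is not a forest; only forests have treewidth ≤ 1, hence tw(G) ≥ 2. Combining the bounds, tw(G) = 2.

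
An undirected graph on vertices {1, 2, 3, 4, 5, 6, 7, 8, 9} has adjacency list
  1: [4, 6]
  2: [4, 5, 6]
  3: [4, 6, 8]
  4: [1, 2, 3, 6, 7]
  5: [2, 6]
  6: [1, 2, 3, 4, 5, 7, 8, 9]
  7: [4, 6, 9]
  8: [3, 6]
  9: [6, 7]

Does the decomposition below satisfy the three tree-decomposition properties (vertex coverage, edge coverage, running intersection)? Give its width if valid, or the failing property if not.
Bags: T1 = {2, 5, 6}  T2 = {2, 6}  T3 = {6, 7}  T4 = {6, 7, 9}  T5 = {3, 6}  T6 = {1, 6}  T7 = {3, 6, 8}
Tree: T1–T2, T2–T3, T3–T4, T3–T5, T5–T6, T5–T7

A tree decomposition must satisfy three properties: every vertex lies in some bag; for every edge, both endpoints lie together in some bag; and for every vertex, the bags containing it form a connected subtree. Here vertex 4 appears in no bag, so the decomposition is invalid.

No — vertex 4 appears in no bag.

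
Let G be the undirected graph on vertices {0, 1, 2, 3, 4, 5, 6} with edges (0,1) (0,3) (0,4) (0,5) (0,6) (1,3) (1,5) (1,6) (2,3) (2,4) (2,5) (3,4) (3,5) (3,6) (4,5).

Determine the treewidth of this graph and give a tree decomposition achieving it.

Treewidth 3.
Bags: B1 = {0, 1, 3, 5}  B2 = {0, 3, 4, 5}  B3 = {2, 3, 4, 5}  B4 = {0, 1, 3, 6}
Tree: B1–B2, B2–B3, B1–B4

The largest bag has 4 vertices, giving width 3; this decomposition certifies tw(G) ≤ 3. For the lower bound, the 4 vertices {0, 1, 3, 5} are pairwise adjacent, and any tree decomposition puts a clique entirely inside one bag — forcing width ≥ 3. The upper and lower bounds meet at 3, so that is the treewidth.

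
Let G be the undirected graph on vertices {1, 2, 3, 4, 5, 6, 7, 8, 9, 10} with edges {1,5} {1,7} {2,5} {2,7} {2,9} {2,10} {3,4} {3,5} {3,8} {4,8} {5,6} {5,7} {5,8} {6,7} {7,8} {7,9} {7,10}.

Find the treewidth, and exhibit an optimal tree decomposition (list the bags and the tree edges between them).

Each bag holds 3 vertices, so the decomposition has width 2, which upper-bounds the treewidth. On the other hand G contains the 3-clique {3, 4, 8}. A clique must lie in a single bag of any decomposition, so no decomposition can have width below 2. Combining the bounds, tw(G) = 2.

Treewidth 2.
One optimal decomposition is:
Bags: B1 = {2, 5, 7}  B2 = {5, 6, 7}  B3 = {5, 7, 8}  B4 = {2, 7, 10}  B5 = {3, 5, 8}  B6 = {2, 7, 9}  B7 = {3, 4, 8}  B8 = {1, 5, 7}
Tree: B1–B2, B2–B3, B1–B4, B3–B5, B1–B6, B5–B7, B2–B8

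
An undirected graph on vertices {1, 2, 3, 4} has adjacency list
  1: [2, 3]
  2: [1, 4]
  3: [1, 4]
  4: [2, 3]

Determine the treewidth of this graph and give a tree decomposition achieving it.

Treewidth 2.
One optimal decomposition is:
Bags: B1 = {1, 2, 4}  B2 = {1, 3, 4}
Tree: B1–B2

Every bag has size at most 3, so the width is 3 − 1 = 2 and tw(G) ≤ 2. For the lower bound, G contains the cycle 1–2–4–3–1, so G is not a forest; only forests have treewidth ≤ 1, hence tw(G) ≥ 2. Hence tw(G) = 2 exactly.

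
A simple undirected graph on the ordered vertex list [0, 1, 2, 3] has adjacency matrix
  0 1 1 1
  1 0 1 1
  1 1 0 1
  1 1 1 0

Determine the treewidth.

A width-3 tree decomposition is:
Bags: B1 = {0, 1, 2, 3}
Tree: (single bag)
A single bag containing all 4 vertices is trivially a valid decomposition of width 3. On the other hand G contains the 4-clique {0, 1, 2, 3}. A clique must lie in a single bag of any decomposition, so no decomposition can have width below 3. Combining the bounds, tw(G) = 3.

3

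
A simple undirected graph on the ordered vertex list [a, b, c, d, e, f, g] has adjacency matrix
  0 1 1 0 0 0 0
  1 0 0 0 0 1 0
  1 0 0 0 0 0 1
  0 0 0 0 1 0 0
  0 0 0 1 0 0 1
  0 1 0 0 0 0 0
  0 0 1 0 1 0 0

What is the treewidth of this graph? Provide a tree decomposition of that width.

The largest bag has 2 vertices, giving width 1; this decomposition certifies tw(G) ≤ 1. G has an edge, so its treewidth is at least 1. The upper and lower bounds meet at 1, so that is the treewidth.

Treewidth 1.
Bags: B1 = {b, f}  B2 = {a, b}  B3 = {a, c}  B4 = {c, g}  B5 = {e, g}  B6 = {d, e}
Tree: B1–B2, B2–B3, B3–B4, B4–B5, B5–B6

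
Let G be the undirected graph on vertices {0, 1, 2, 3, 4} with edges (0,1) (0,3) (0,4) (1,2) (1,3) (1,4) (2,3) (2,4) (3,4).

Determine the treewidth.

3

A width-3 tree decomposition is:
Bags: B1 = {0, 1, 3, 4}  B2 = {1, 2, 3, 4}
Tree: B1–B2
Each bag holds 4 vertices, so the decomposition has width 3, which upper-bounds the treewidth. On the other hand G contains the 4-clique {0, 1, 3, 4}. A clique must lie in a single bag of any decomposition, so no decomposition can have width below 3. The upper and lower bounds meet at 3, so that is the treewidth.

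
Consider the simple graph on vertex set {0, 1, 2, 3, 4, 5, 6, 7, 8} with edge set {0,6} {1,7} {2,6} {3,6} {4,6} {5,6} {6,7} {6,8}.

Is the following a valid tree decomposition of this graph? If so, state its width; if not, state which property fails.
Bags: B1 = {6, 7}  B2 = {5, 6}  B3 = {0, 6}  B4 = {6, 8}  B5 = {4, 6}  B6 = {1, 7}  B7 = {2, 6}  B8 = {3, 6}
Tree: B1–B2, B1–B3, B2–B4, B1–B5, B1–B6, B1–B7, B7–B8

Yes; width 1.

Vertex coverage: the bags together contain {0, 1, 2, 3, 4, 5, 6, 7, 8}, the full vertex set. Edge coverage: each edge of G has both endpoints in at least one bag. Running intersection: for every vertex, the bags containing it form a connected subtree. All three properties hold, so this is a valid tree decomposition of width max|bag| − 1 = 1, and hence tw(G) ≤ 1.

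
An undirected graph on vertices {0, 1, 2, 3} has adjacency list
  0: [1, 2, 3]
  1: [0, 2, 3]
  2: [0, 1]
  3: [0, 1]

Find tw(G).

2

A width-2 tree decomposition is:
Bags: B1 = {0, 1, 3}  B2 = {0, 1, 2}
Tree: B1–B2
The largest bag has 3 vertices, giving width 2; this decomposition certifies tw(G) ≤ 2. Conversely, {0, 1, 2} is a clique of size 3, and the vertices of any clique must share a bag in every tree decomposition; so some bag has ≥ 3 vertices and tw(G) ≥ 2. Hence tw(G) = 2 exactly.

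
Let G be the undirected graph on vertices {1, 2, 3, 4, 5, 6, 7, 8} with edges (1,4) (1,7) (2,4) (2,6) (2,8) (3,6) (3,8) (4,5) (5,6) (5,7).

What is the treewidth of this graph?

A width-2 tree decomposition is:
Bags: B1 = {1, 4, 7}  B2 = {4, 5, 7}  B3 = {2, 4, 5}  B4 = {2, 5, 6}  B5 = {2, 6, 8}  B6 = {3, 6, 8}
Tree: B1–B2, B2–B3, B3–B4, B4–B5, B5–B6
Every bag has size at most 3, so the width is 3 − 1 = 2 and tw(G) ≤ 2. Since 1–7–5–4–1 is a cycle in G, G is not acyclic. Forests are exactly the graphs of treewidth ≤ 1, so tw(G) ≥ 2. Combining the bounds, tw(G) = 2.

2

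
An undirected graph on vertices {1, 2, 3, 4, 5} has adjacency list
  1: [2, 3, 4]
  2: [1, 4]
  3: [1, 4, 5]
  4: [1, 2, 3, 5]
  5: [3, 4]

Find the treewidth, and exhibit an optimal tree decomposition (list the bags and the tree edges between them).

The largest bag has 3 vertices, giving width 2; this decomposition certifies tw(G) ≤ 2. Conversely, {1, 2, 4} is a clique of size 3, and the vertices of any clique must share a bag in every tree decomposition; so some bag has ≥ 3 vertices and tw(G) ≥ 2. Combining the bounds, tw(G) = 2.

Treewidth 2.
Bags: B1 = {1, 2, 4}  B2 = {1, 3, 4}  B3 = {3, 4, 5}
Tree: B1–B2, B2–B3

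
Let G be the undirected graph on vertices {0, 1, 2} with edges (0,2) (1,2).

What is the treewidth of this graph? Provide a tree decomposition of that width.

Treewidth 1.
One such decomposition:
Bags: B1 = {1, 2}  B2 = {0, 2}
Tree: B1–B2

The largest bag has 2 vertices, giving width 1; this decomposition certifies tw(G) ≤ 1. G has an edge, so its treewidth is at least 1. The upper and lower bounds meet at 1, so that is the treewidth.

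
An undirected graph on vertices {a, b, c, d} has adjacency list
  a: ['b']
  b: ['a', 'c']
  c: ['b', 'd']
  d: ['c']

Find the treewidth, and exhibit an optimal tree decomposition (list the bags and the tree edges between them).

Treewidth 1.
One optimal decomposition is:
Bags: B1 = {b, c}  B2 = {c, d}  B3 = {a, b}
Tree: B1–B2, B1–B3

Each bag holds 2 vertices, so the decomposition has width 1, which upper-bounds the treewidth. Since G has at least one edge (e.g. b–c), it is not an edgeless graph, so tw(G) ≥ 1. Combining the bounds, tw(G) = 1.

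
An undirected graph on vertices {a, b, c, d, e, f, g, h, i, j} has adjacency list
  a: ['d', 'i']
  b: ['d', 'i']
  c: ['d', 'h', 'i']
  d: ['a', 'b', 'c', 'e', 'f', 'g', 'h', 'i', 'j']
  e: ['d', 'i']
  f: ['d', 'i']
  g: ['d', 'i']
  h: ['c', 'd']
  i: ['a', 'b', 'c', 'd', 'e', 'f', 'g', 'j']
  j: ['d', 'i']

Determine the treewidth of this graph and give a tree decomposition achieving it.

Each bag holds 3 vertices, so the decomposition has width 2, which upper-bounds the treewidth. Conversely, {c, d, h} is a clique of size 3, and the vertices of any clique must share a bag in every tree decomposition; so some bag has ≥ 3 vertices and tw(G) ≥ 2. The upper and lower bounds meet at 2, so that is the treewidth.

Treewidth 2.
One such decomposition:
Bags: B1 = {d, i, j}  B2 = {d, f, i}  B3 = {a, d, i}  B4 = {c, d, i}  B5 = {d, e, i}  B6 = {c, d, h}  B7 = {b, d, i}  B8 = {d, g, i}
Tree: B1–B2, B2–B3, B1–B4, B1–B5, B4–B6, B2–B7, B7–B8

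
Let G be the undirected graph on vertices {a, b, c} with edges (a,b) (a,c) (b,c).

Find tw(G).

A width-2 tree decomposition is:
Bags: B1 = {a, b, c}
Tree: (single bag)
A single bag containing all 3 vertices is trivially a valid decomposition of width 2. On the other hand G contains the 3-clique {a, b, c}. A clique must lie in a single bag of any decomposition, so no decomposition can have width below 2. Therefore the treewidth is 2.

2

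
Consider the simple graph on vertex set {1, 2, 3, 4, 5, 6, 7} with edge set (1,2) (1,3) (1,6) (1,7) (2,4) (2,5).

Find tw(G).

1

A width-1 tree decomposition is:
Bags: B1 = {1, 3}  B2 = {1, 2}  B3 = {2, 4}  B4 = {1, 6}  B5 = {1, 7}  B6 = {2, 5}
Tree: B1–B2, B2–B3, B1–B4, B2–B5, B2–B6
Every bag has size at most 2, so the width is 2 − 1 = 1 and tw(G) ≤ 1. Since G has at least one edge (e.g. 1–3), it is not an edgeless graph, so tw(G) ≥ 1. Therefore the treewidth is 1.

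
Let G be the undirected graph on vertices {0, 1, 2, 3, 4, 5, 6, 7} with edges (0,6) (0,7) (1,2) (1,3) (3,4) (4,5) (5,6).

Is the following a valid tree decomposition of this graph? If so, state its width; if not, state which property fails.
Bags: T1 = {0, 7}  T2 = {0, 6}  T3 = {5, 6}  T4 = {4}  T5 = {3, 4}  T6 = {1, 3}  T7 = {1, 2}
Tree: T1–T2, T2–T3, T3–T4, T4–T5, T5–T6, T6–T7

A tree decomposition must satisfy three properties: every vertex lies in some bag; for every edge, both endpoints lie together in some bag; and for every vertex, the bags containing it form a connected subtree. Here edge (5,4) lies in no bag, so the decomposition is invalid.

No — edge (5,4) lies in no bag.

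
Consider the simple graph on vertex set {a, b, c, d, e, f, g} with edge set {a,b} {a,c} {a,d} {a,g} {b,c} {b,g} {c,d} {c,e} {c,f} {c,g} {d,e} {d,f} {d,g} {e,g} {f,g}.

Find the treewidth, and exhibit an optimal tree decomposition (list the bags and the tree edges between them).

Treewidth 3.
One optimal decomposition is:
Bags: B1 = {a, c, d, g}  B2 = {c, d, e, g}  B3 = {c, d, f, g}  B4 = {a, b, c, g}
Tree: B1–B2, B2–B3, B1–B4

The largest bag has 4 vertices, giving width 3; this decomposition certifies tw(G) ≤ 3. Conversely, {c, d, e, g} is a clique of size 4, and the vertices of any clique must share a bag in every tree decomposition; so some bag has ≥ 4 vertices and tw(G) ≥ 3. Therefore the treewidth is 3.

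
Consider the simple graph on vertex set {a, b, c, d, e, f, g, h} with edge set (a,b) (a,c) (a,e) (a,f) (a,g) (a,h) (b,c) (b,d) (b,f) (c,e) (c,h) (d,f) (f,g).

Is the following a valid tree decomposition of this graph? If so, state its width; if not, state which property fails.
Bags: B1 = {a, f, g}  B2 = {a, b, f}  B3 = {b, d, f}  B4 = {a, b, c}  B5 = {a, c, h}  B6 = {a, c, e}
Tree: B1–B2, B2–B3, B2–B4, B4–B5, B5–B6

Yes; width 2.

Checking the three conditions: (i) the bags cover all of {a, b, c, d, e, f, g, h}; (ii) for each edge, some bag contains both endpoints; (iii) the bags containing any fixed vertex form a subtree. All hold, so the decomposition is valid with width 3 − 1 = 2.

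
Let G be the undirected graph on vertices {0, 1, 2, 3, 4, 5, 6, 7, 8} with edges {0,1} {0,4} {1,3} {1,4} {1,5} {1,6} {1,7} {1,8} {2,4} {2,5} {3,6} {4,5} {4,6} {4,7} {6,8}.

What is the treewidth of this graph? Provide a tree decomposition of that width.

Each bag holds 3 vertices, so the decomposition has width 2, which upper-bounds the treewidth. For the lower bound, the 3 vertices {1, 6, 8} are pairwise adjacent, and any tree decomposition puts a clique entirely inside one bag — forcing width ≥ 2. Therefore the treewidth is 2.

Treewidth 2.
Bags: B1 = {1, 4, 6}  B2 = {1, 4, 5}  B3 = {0, 1, 4}  B4 = {1, 3, 6}  B5 = {2, 4, 5}  B6 = {1, 4, 7}  B7 = {1, 6, 8}
Tree: B1–B2, B1–B3, B1–B4, B2–B5, B1–B6, B4–B7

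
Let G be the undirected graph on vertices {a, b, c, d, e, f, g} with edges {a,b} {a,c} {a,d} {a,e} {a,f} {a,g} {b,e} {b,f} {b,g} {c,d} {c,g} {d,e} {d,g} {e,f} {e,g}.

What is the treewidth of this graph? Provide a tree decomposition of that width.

Treewidth 3.
Bags: B1 = {a, b, e, g}  B2 = {a, d, e, g}  B3 = {a, c, d, g}  B4 = {a, b, e, f}
Tree: B1–B2, B2–B3, B1–B4

Every bag has size at most 4, so the width is 4 − 1 = 3 and tw(G) ≤ 3. For the lower bound, the 4 vertices {a, d, e, g} are pairwise adjacent, and any tree decomposition puts a clique entirely inside one bag — forcing width ≥ 3. Hence tw(G) = 3 exactly.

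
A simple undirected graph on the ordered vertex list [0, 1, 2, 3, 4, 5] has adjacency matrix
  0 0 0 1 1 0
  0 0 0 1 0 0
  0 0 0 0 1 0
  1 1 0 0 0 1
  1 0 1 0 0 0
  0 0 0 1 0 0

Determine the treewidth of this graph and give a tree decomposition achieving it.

Treewidth 1.
One such decomposition:
Bags: B1 = {3, 5}  B2 = {1, 3}  B3 = {0, 3}  B4 = {0, 4}  B5 = {2, 4}
Tree: B1–B2, B2–B3, B3–B4, B4–B5

Each bag holds 2 vertices, so the decomposition has width 1, which upper-bounds the treewidth. G has an edge, so its treewidth is at least 1. Combining the bounds, tw(G) = 1.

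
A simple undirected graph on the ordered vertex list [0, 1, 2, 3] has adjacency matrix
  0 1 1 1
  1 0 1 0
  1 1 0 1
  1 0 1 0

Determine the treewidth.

2

A width-2 tree decomposition is:
Bags: B1 = {0, 1, 2}  B2 = {0, 2, 3}
Tree: B1–B2
Every bag has size at most 3, so the width is 3 − 1 = 2 and tw(G) ≤ 2. Conversely, {0, 1, 2} is a clique of size 3, and the vertices of any clique must share a bag in every tree decomposition; so some bag has ≥ 3 vertices and tw(G) ≥ 2. Combining the bounds, tw(G) = 2.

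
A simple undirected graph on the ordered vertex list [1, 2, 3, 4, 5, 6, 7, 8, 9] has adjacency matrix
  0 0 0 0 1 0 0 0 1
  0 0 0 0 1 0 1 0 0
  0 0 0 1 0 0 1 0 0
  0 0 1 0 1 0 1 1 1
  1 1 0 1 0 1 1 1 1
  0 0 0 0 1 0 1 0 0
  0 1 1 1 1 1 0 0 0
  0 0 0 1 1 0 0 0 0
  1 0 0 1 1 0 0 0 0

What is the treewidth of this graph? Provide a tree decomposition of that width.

Treewidth 2.
Bags: B1 = {4, 5, 7}  B2 = {4, 5, 9}  B3 = {5, 6, 7}  B4 = {1, 5, 9}  B5 = {4, 5, 8}  B6 = {3, 4, 7}  B7 = {2, 5, 7}
Tree: B1–B2, B1–B3, B2–B4, B2–B5, B1–B6, B1–B7

Every bag has size at most 3, so the width is 3 − 1 = 2 and tw(G) ≤ 2. For the lower bound, the 3 vertices {3, 4, 7} are pairwise adjacent, and any tree decomposition puts a clique entirely inside one bag — forcing width ≥ 2. The upper and lower bounds meet at 2, so that is the treewidth.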